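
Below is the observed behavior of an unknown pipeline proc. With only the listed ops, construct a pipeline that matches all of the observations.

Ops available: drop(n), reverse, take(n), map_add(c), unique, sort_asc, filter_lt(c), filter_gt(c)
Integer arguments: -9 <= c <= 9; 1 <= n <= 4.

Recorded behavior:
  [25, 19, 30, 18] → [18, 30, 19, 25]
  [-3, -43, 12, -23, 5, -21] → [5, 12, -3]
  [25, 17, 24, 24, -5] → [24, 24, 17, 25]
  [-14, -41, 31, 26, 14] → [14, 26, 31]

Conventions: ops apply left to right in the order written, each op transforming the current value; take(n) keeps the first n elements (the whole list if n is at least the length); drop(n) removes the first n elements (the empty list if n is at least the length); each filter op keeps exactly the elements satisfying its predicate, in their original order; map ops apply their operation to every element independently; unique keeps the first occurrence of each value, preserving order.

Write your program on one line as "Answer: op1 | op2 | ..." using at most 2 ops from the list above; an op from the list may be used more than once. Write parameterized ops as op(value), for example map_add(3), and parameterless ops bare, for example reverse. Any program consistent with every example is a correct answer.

filter_gt(-5) | reverse

Check, running the answer program on each example:
  [25, 19, 30, 18] -> [25, 19, 30, 18] -> [18, 30, 19, 25]
  [-3, -43, 12, -23, 5, -21] -> [-3, 12, 5] -> [5, 12, -3]
  [25, 17, 24, 24, -5] -> [25, 17, 24, 24] -> [24, 24, 17, 25]
  [-14, -41, 31, 26, 14] -> [31, 26, 14] -> [14, 26, 31]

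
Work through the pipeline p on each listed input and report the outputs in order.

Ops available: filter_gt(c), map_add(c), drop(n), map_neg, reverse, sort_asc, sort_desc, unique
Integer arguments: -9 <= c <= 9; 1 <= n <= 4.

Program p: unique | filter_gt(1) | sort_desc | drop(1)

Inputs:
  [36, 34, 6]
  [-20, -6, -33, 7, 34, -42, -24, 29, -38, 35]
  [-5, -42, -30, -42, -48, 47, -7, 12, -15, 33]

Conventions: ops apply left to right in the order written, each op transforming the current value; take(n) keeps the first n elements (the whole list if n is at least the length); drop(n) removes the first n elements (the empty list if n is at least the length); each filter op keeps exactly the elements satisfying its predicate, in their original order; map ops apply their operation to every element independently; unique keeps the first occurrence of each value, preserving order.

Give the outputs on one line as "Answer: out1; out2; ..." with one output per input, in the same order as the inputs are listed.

Execution, op by op:
  [36, 34, 6] -> [36, 34, 6] -> [36, 34, 6] -> [36, 34, 6] -> [34, 6]
  [-20, -6, -33, 7, 34, -42, -24, 29, -38, 35] -> [-20, -6, -33, 7, 34, -42, -24, 29, -38, 35] -> [7, 34, 29, 35] -> [35, 34, 29, 7] -> [34, 29, 7]
  [-5, -42, -30, -42, -48, 47, -7, 12, -15, 33] -> [-5, -42, -30, -48, 47, -7, 12, -15, 33] -> [47, 12, 33] -> [47, 33, 12] -> [33, 12]

[34, 6]; [34, 29, 7]; [33, 12]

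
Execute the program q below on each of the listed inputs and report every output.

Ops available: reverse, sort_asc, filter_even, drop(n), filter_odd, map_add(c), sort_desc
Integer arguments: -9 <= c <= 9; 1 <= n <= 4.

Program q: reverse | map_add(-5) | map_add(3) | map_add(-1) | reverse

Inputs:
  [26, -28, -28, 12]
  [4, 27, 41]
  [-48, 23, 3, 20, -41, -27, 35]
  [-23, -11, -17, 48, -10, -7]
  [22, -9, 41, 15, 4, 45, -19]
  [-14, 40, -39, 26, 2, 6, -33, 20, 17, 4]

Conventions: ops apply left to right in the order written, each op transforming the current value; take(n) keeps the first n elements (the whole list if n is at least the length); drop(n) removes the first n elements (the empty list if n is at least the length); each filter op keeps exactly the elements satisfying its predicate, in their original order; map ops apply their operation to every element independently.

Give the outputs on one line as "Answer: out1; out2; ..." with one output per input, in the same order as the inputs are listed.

[23, -31, -31, 9]; [1, 24, 38]; [-51, 20, 0, 17, -44, -30, 32]; [-26, -14, -20, 45, -13, -10]; [19, -12, 38, 12, 1, 42, -22]; [-17, 37, -42, 23, -1, 3, -36, 17, 14, 1]

Execution, op by op:
  [26, -28, -28, 12] -> [12, -28, -28, 26] -> [7, -33, -33, 21] -> [10, -30, -30, 24] -> [9, -31, -31, 23] -> [23, -31, -31, 9]
  [4, 27, 41] -> [41, 27, 4] -> [36, 22, -1] -> [39, 25, 2] -> [38, 24, 1] -> [1, 24, 38]
  [-48, 23, 3, 20, -41, -27, 35] -> [35, -27, -41, 20, 3, 23, -48] -> [30, -32, -46, 15, -2, 18, -53] -> [33, -29, -43, 18, 1, 21, -50] -> [32, -30, -44, 17, 0, 20, -51] -> [-51, 20, 0, 17, -44, -30, 32]
  [-23, -11, -17, 48, -10, -7] -> [-7, -10, 48, -17, -11, -23] -> [-12, -15, 43, -22, -16, -28] -> [-9, -12, 46, -19, -13, -25] -> [-10, -13, 45, -20, -14, -26] -> [-26, -14, -20, 45, -13, -10]
  [22, -9, 41, 15, 4, 45, -19] -> [-19, 45, 4, 15, 41, -9, 22] -> [-24, 40, -1, 10, 36, -14, 17] -> [-21, 43, 2, 13, 39, -11, 20] -> [-22, 42, 1, 12, 38, -12, 19] -> [19, -12, 38, 12, 1, 42, -22]
  [-14, 40, -39, 26, 2, 6, -33, 20, 17, 4] -> [4, 17, 20, -33, 6, 2, 26, -39, 40, -14] -> [-1, 12, 15, -38, 1, -3, 21, -44, 35, -19] -> [2, 15, 18, -35, 4, 0, 24, -41, 38, -16] -> [1, 14, 17, -36, 3, -1, 23, -42, 37, -17] -> [-17, 37, -42, 23, -1, 3, -36, 17, 14, 1]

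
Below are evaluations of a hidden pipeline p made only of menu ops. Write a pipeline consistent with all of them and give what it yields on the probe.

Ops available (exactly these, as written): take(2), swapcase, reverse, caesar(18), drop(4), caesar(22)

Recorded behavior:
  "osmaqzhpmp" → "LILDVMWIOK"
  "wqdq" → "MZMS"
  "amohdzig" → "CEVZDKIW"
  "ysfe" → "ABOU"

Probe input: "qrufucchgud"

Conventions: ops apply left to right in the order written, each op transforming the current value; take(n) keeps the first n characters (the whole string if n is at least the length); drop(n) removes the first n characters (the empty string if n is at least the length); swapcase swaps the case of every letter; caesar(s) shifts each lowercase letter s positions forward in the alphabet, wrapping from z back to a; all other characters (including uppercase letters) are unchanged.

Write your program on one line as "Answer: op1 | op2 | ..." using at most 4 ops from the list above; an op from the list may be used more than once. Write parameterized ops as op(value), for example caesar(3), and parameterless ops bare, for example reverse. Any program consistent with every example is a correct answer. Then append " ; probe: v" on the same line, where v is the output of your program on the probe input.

caesar(22) | reverse | swapcase ; probe: "ZQCDYYQBQNM"

Check, running the answer program on each example:
  "osmaqzhpmp" -> "koiwmvdlil" -> "lildvmwiok" -> "LILDVMWIOK"
  "wqdq" -> "smzm" -> "mzms" -> "MZMS"
  "amohdzig" -> "wikdzvec" -> "cevzdkiw" -> "CEVZDKIW"
  "ysfe" -> "uoba" -> "abou" -> "ABOU"
  probe: "qrufucchgud" -> "mnqbqyydcqz" -> "zqcdyyqbqnm" -> "ZQCDYYQBQNM"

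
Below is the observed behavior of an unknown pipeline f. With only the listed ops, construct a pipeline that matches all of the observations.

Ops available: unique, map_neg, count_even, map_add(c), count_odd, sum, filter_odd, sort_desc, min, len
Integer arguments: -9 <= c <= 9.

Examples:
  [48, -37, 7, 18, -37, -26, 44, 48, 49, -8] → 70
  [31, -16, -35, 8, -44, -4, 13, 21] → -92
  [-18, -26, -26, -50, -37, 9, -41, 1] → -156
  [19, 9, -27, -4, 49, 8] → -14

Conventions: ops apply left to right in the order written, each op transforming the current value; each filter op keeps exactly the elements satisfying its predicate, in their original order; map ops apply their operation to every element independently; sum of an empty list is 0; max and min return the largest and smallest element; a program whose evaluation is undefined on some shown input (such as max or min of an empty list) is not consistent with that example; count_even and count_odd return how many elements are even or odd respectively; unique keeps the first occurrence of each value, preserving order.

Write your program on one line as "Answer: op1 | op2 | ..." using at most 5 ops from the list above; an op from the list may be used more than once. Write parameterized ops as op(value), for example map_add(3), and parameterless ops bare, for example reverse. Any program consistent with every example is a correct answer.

map_add(-9) | filter_odd | sort_desc | sum

Check, running the answer program on each example:
  [48, -37, 7, 18, -37, -26, 44, 48, 49, -8] -> [39, -46, -2, 9, -46, -35, 35, 39, 40, -17] -> [39, 9, -35, 35, 39, -17] -> [39, 39, 35, 9, -17, -35] -> 70
  [31, -16, -35, 8, -44, -4, 13, 21] -> [22, -25, -44, -1, -53, -13, 4, 12] -> [-25, -1, -53, -13] -> [-1, -13, -25, -53] -> -92
  [-18, -26, -26, -50, -37, 9, -41, 1] -> [-27, -35, -35, -59, -46, 0, -50, -8] -> [-27, -35, -35, -59] -> [-27, -35, -35, -59] -> -156
  [19, 9, -27, -4, 49, 8] -> [10, 0, -36, -13, 40, -1] -> [-13, -1] -> [-1, -13] -> -14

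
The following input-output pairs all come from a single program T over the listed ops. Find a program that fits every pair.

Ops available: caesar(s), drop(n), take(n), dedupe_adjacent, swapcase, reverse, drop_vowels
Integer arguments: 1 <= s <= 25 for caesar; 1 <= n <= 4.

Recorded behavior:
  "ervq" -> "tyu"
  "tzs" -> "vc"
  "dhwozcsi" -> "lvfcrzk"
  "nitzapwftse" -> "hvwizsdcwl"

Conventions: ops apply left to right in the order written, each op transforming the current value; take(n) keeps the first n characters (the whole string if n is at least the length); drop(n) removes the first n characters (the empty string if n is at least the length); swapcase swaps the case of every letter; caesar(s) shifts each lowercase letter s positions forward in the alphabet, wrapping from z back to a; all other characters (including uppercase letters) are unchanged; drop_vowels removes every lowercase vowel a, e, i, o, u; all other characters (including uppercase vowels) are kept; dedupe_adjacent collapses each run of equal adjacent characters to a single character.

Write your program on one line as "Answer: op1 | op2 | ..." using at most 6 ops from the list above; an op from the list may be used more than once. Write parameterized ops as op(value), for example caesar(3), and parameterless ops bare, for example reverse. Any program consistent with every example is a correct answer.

caesar(15) | drop(1) | caesar(13) | reverse | caesar(1)

Check, running the answer program on each example:
  "ervq" -> "tgkf" -> "gkf" -> "txs" -> "sxt" -> "tyu"
  "tzs" -> "ioh" -> "oh" -> "bu" -> "ub" -> "vc"
  "dhwozcsi" -> "swldorhx" -> "wldorhx" -> "jyqbeuk" -> "kuebqyj" -> "lvfcrzk"
  "nitzapwftse" -> "cxiopeluiht" -> "xiopeluiht" -> "kvbcryhvug" -> "guvhyrcbvk" -> "hvwizsdcwl"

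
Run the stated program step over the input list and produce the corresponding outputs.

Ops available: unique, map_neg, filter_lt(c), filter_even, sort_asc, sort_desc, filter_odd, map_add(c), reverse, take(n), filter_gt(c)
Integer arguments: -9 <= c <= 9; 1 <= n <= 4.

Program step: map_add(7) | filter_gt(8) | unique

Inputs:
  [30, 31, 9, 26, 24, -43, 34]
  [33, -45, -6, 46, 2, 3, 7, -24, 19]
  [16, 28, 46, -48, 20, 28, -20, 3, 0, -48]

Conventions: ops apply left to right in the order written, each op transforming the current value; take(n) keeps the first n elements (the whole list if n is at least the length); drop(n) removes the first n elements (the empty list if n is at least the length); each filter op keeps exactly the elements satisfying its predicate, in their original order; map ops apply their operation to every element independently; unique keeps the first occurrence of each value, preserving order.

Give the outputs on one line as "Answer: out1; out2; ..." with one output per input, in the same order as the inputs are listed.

Execution, op by op:
  [30, 31, 9, 26, 24, -43, 34] -> [37, 38, 16, 33, 31, -36, 41] -> [37, 38, 16, 33, 31, 41] -> [37, 38, 16, 33, 31, 41]
  [33, -45, -6, 46, 2, 3, 7, -24, 19] -> [40, -38, 1, 53, 9, 10, 14, -17, 26] -> [40, 53, 9, 10, 14, 26] -> [40, 53, 9, 10, 14, 26]
  [16, 28, 46, -48, 20, 28, -20, 3, 0, -48] -> [23, 35, 53, -41, 27, 35, -13, 10, 7, -41] -> [23, 35, 53, 27, 35, 10] -> [23, 35, 53, 27, 10]

[37, 38, 16, 33, 31, 41]; [40, 53, 9, 10, 14, 26]; [23, 35, 53, 27, 10]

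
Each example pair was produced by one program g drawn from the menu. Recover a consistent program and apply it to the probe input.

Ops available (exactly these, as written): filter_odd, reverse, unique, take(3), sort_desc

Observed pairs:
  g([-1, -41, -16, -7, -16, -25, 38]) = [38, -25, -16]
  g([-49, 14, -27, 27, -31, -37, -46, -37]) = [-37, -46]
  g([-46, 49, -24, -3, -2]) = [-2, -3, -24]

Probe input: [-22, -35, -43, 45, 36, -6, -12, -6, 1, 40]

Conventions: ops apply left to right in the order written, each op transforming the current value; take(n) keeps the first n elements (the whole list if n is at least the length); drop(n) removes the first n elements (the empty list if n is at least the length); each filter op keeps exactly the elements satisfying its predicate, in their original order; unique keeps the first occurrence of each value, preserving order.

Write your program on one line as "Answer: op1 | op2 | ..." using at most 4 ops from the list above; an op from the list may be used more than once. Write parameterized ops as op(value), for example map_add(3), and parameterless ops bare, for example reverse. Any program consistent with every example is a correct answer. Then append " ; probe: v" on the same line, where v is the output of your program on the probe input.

reverse | take(3) | unique ; probe: [40, 1, -6]

Check, running the answer program on each example:
  [-1, -41, -16, -7, -16, -25, 38] -> [38, -25, -16, -7, -16, -41, -1] -> [38, -25, -16] -> [38, -25, -16]
  [-49, 14, -27, 27, -31, -37, -46, -37] -> [-37, -46, -37, -31, 27, -27, 14, -49] -> [-37, -46, -37] -> [-37, -46]
  [-46, 49, -24, -3, -2] -> [-2, -3, -24, 49, -46] -> [-2, -3, -24] -> [-2, -3, -24]
  probe: [-22, -35, -43, 45, 36, -6, -12, -6, 1, 40] -> [40, 1, -6, -12, -6, 36, 45, -43, -35, -22] -> [40, 1, -6] -> [40, 1, -6]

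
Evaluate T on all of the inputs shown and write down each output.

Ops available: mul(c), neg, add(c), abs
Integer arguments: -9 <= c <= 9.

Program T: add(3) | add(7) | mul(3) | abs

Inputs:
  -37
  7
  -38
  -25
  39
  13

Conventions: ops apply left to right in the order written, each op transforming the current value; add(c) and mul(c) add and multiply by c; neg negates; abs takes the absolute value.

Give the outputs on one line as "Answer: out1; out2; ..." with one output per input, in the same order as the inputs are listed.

Execution, op by op:
  -37 -> -34 -> -27 -> -81 -> 81
  7 -> 10 -> 17 -> 51 -> 51
  -38 -> -35 -> -28 -> -84 -> 84
  -25 -> -22 -> -15 -> -45 -> 45
  39 -> 42 -> 49 -> 147 -> 147
  13 -> 16 -> 23 -> 69 -> 69

81; 51; 84; 45; 147; 69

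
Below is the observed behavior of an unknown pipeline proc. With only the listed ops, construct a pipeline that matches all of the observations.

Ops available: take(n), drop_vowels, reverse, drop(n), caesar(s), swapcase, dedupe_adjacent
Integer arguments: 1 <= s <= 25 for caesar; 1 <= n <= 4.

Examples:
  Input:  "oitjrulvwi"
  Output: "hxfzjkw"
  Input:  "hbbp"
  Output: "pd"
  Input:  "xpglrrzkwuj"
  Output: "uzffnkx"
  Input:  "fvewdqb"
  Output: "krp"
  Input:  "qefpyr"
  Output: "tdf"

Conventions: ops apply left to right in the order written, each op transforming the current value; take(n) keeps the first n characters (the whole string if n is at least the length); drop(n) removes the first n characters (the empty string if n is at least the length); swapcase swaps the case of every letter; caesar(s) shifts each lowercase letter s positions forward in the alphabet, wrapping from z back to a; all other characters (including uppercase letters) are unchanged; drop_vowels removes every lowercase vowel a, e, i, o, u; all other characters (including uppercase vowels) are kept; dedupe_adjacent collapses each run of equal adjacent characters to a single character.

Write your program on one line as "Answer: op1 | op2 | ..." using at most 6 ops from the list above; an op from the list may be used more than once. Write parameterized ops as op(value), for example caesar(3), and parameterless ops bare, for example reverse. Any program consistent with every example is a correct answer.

caesar(25) | caesar(11) | drop(2) | drop_vowels | caesar(19) | caesar(11)

Check, running the answer program on each example:
  "oitjrulvwi" -> "nhsiqtkuvh" -> "ysdtbevfgs" -> "dtbevfgs" -> "dtbvfgs" -> "wmuoyzl" -> "hxfzjkw"
  "hbbp" -> "gaao" -> "rllz" -> "lz" -> "lz" -> "es" -> "pd"
  "xpglrrzkwuj" -> "wofkqqyjvti" -> "hzqvbbjuget" -> "qvbbjuget" -> "qvbbjgt" -> "jouuczm" -> "uzffnkx"
  "fvewdqb" -> "eudvcpa" -> "pfognal" -> "ognal" -> "gnl" -> "zge" -> "krp"
  "qefpyr" -> "pdeoxq" -> "aopzib" -> "pzib" -> "pzb" -> "isu" -> "tdf"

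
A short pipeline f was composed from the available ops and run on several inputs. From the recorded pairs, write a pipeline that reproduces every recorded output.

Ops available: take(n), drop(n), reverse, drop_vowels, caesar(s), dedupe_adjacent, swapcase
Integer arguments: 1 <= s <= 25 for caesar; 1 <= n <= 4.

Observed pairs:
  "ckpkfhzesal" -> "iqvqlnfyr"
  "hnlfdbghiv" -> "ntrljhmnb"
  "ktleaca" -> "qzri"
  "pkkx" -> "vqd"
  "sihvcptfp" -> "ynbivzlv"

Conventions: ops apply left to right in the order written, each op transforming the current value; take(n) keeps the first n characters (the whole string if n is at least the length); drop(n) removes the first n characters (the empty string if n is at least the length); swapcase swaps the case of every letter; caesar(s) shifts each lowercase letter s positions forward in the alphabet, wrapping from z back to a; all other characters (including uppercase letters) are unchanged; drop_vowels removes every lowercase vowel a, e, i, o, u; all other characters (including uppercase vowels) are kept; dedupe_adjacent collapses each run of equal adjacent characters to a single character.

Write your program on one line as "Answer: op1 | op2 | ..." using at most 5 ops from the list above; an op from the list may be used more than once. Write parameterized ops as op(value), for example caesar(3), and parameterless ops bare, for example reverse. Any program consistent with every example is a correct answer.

dedupe_adjacent | drop_vowels | reverse | caesar(6) | reverse

Check, running the answer program on each example:
  "ckpkfhzesal" -> "ckpkfhzesal" -> "ckpkfhzsl" -> "lszhfkpkc" -> "ryfnlqvqi" -> "iqvqlnfyr"
  "hnlfdbghiv" -> "hnlfdbghiv" -> "hnlfdbghv" -> "vhgbdflnh" -> "bnmhjlrtn" -> "ntrljhmnb"
  "ktleaca" -> "ktleaca" -> "ktlc" -> "cltk" -> "irzq" -> "qzri"
  "pkkx" -> "pkx" -> "pkx" -> "xkp" -> "dqv" -> "vqd"
  "sihvcptfp" -> "sihvcptfp" -> "shvcptfp" -> "pftpcvhs" -> "vlzvibny" -> "ynbivzlv"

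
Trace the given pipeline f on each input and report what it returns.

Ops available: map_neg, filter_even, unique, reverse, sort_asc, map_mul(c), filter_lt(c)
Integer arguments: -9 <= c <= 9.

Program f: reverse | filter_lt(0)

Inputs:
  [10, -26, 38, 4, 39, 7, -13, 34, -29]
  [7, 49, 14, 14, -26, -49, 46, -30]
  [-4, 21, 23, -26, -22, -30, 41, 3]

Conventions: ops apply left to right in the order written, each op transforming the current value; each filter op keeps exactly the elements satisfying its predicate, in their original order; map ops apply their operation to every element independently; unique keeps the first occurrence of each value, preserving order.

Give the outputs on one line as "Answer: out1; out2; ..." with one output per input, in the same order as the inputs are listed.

Execution, op by op:
  [10, -26, 38, 4, 39, 7, -13, 34, -29] -> [-29, 34, -13, 7, 39, 4, 38, -26, 10] -> [-29, -13, -26]
  [7, 49, 14, 14, -26, -49, 46, -30] -> [-30, 46, -49, -26, 14, 14, 49, 7] -> [-30, -49, -26]
  [-4, 21, 23, -26, -22, -30, 41, 3] -> [3, 41, -30, -22, -26, 23, 21, -4] -> [-30, -22, -26, -4]

[-29, -13, -26]; [-30, -49, -26]; [-30, -22, -26, -4]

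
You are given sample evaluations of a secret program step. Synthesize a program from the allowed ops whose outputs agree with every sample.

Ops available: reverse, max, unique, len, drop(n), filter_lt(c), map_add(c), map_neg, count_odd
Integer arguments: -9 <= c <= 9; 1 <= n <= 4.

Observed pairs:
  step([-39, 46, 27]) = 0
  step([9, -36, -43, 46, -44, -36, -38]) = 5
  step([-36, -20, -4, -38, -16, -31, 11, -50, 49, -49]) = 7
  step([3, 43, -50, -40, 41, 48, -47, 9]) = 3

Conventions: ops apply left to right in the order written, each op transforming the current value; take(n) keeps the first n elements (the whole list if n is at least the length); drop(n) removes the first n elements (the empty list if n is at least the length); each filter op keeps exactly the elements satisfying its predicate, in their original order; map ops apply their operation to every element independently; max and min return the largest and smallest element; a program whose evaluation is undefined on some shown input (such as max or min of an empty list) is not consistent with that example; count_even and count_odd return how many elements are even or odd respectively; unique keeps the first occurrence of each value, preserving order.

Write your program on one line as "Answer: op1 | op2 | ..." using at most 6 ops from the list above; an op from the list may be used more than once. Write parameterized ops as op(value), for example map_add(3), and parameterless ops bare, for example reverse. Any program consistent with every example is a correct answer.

drop(1) | filter_lt(9) | reverse | map_add(-8) | len

Check, running the answer program on each example:
  [-39, 46, 27] -> [46, 27] -> [] -> [] -> [] -> 0
  [9, -36, -43, 46, -44, -36, -38] -> [-36, -43, 46, -44, -36, -38] -> [-36, -43, -44, -36, -38] -> [-38, -36, -44, -43, -36] -> [-46, -44, -52, -51, -44] -> 5
  [-36, -20, -4, -38, -16, -31, 11, -50, 49, -49] -> [-20, -4, -38, -16, -31, 11, -50, 49, -49] -> [-20, -4, -38, -16, -31, -50, -49] -> [-49, -50, -31, -16, -38, -4, -20] -> [-57, -58, -39, -24, -46, -12, -28] -> 7
  [3, 43, -50, -40, 41, 48, -47, 9] -> [43, -50, -40, 41, 48, -47, 9] -> [-50, -40, -47] -> [-47, -40, -50] -> [-55, -48, -58] -> 3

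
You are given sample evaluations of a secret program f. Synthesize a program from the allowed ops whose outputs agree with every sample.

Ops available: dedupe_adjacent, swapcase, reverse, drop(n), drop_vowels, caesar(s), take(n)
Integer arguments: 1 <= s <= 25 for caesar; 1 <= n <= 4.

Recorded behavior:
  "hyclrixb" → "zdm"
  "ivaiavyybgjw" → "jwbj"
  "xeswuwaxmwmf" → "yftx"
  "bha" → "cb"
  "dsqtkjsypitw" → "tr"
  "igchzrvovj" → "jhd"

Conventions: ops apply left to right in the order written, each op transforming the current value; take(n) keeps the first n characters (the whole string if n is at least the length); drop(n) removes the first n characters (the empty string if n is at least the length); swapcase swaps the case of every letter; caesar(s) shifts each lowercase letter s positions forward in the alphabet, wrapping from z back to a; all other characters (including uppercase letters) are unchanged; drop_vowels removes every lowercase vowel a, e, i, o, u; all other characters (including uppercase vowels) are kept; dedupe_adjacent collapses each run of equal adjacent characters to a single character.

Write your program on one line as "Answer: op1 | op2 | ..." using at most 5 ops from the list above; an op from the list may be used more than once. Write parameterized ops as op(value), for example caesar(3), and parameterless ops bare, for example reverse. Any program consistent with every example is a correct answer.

dedupe_adjacent | caesar(5) | take(4) | caesar(22) | drop_vowels

Check, running the answer program on each example:
  "hyclrixb" -> "hyclrixb" -> "mdhqwncg" -> "mdhq" -> "izdm" -> "zdm"
  "ivaiavyybgjw" -> "ivaiavybgjw" -> "nafnfadglob" -> "nafn" -> "jwbj" -> "jwbj"
  "xeswuwaxmwmf" -> "xeswuwaxmwmf" -> "cjxbzbfcrbrk" -> "cjxb" -> "yftx" -> "yftx"
  "bha" -> "bha" -> "gmf" -> "gmf" -> "cib" -> "cb"
  "dsqtkjsypitw" -> "dsqtkjsypitw" -> "ixvypoxdunyb" -> "ixvy" -> "etru" -> "tr"
  "igchzrvovj" -> "igchzrvovj" -> "nlhmewatao" -> "nlhm" -> "jhdi" -> "jhd"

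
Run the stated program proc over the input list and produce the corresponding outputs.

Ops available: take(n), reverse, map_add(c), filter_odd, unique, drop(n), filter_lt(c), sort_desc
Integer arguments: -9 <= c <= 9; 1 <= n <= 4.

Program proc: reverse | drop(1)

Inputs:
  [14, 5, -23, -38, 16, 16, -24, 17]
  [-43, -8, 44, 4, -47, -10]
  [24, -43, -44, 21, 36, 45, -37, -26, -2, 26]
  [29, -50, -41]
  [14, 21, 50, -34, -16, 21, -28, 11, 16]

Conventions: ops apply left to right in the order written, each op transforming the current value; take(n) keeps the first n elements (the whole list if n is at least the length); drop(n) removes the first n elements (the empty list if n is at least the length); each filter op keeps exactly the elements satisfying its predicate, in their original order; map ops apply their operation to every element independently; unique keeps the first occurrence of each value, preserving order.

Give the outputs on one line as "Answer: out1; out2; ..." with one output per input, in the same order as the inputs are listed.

[-24, 16, 16, -38, -23, 5, 14]; [-47, 4, 44, -8, -43]; [-2, -26, -37, 45, 36, 21, -44, -43, 24]; [-50, 29]; [11, -28, 21, -16, -34, 50, 21, 14]

Execution, op by op:
  [14, 5, -23, -38, 16, 16, -24, 17] -> [17, -24, 16, 16, -38, -23, 5, 14] -> [-24, 16, 16, -38, -23, 5, 14]
  [-43, -8, 44, 4, -47, -10] -> [-10, -47, 4, 44, -8, -43] -> [-47, 4, 44, -8, -43]
  [24, -43, -44, 21, 36, 45, -37, -26, -2, 26] -> [26, -2, -26, -37, 45, 36, 21, -44, -43, 24] -> [-2, -26, -37, 45, 36, 21, -44, -43, 24]
  [29, -50, -41] -> [-41, -50, 29] -> [-50, 29]
  [14, 21, 50, -34, -16, 21, -28, 11, 16] -> [16, 11, -28, 21, -16, -34, 50, 21, 14] -> [11, -28, 21, -16, -34, 50, 21, 14]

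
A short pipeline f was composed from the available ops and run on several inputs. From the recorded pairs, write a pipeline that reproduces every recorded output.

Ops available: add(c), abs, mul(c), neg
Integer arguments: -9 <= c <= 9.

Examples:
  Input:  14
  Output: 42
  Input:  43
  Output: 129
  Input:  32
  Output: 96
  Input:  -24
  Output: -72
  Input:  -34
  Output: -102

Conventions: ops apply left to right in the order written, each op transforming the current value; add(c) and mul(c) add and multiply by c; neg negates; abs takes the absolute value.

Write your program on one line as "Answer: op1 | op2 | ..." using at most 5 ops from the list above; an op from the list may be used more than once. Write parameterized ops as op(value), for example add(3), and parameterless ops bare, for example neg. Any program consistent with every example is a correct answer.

add(6) | neg | add(6) | mul(-3)

Check, running the answer program on each example:
  14 -> 20 -> -20 -> -14 -> 42
  43 -> 49 -> -49 -> -43 -> 129
  32 -> 38 -> -38 -> -32 -> 96
  -24 -> -18 -> 18 -> 24 -> -72
  -34 -> -28 -> 28 -> 34 -> -102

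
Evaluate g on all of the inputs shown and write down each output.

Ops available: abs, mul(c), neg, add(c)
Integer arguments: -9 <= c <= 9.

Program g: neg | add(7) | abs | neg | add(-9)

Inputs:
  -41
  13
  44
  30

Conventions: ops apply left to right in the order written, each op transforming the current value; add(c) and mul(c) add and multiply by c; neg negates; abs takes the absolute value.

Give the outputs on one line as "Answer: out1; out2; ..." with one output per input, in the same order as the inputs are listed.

-57; -15; -46; -32

Execution, op by op:
  -41 -> 41 -> 48 -> 48 -> -48 -> -57
  13 -> -13 -> -6 -> 6 -> -6 -> -15
  44 -> -44 -> -37 -> 37 -> -37 -> -46
  30 -> -30 -> -23 -> 23 -> -23 -> -32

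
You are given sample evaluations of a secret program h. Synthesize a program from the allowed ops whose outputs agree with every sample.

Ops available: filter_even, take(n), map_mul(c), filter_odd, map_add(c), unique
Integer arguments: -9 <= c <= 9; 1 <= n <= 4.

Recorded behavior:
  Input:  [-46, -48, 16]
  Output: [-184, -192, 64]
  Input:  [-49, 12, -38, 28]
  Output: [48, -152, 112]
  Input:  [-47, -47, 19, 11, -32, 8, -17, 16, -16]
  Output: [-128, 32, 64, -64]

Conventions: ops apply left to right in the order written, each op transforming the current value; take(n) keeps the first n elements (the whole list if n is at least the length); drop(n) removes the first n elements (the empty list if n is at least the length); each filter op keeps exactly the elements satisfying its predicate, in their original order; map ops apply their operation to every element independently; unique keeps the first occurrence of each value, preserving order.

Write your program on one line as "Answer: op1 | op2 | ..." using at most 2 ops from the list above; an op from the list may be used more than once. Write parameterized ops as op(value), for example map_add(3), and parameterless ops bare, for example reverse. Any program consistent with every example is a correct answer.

filter_even | map_mul(4)

Check, running the answer program on each example:
  [-46, -48, 16] -> [-46, -48, 16] -> [-184, -192, 64]
  [-49, 12, -38, 28] -> [12, -38, 28] -> [48, -152, 112]
  [-47, -47, 19, 11, -32, 8, -17, 16, -16] -> [-32, 8, 16, -16] -> [-128, 32, 64, -64]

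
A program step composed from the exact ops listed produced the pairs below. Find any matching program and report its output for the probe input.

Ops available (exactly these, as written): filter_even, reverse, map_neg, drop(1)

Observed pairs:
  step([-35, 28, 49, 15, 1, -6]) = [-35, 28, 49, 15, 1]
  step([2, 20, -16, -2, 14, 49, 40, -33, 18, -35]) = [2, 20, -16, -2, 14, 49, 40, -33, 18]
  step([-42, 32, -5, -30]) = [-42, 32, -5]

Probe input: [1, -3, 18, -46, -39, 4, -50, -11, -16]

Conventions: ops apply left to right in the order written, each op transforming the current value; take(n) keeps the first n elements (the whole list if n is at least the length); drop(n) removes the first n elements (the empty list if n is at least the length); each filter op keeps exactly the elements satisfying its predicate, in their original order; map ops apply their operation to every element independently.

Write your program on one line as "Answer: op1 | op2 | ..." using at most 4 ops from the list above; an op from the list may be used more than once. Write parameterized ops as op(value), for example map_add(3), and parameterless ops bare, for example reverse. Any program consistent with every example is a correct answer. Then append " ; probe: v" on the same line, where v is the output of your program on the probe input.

reverse | drop(1) | reverse ; probe: [1, -3, 18, -46, -39, 4, -50, -11]

Check, running the answer program on each example:
  [-35, 28, 49, 15, 1, -6] -> [-6, 1, 15, 49, 28, -35] -> [1, 15, 49, 28, -35] -> [-35, 28, 49, 15, 1]
  [2, 20, -16, -2, 14, 49, 40, -33, 18, -35] -> [-35, 18, -33, 40, 49, 14, -2, -16, 20, 2] -> [18, -33, 40, 49, 14, -2, -16, 20, 2] -> [2, 20, -16, -2, 14, 49, 40, -33, 18]
  [-42, 32, -5, -30] -> [-30, -5, 32, -42] -> [-5, 32, -42] -> [-42, 32, -5]
  probe: [1, -3, 18, -46, -39, 4, -50, -11, -16] -> [-16, -11, -50, 4, -39, -46, 18, -3, 1] -> [-11, -50, 4, -39, -46, 18, -3, 1] -> [1, -3, 18, -46, -39, 4, -50, -11]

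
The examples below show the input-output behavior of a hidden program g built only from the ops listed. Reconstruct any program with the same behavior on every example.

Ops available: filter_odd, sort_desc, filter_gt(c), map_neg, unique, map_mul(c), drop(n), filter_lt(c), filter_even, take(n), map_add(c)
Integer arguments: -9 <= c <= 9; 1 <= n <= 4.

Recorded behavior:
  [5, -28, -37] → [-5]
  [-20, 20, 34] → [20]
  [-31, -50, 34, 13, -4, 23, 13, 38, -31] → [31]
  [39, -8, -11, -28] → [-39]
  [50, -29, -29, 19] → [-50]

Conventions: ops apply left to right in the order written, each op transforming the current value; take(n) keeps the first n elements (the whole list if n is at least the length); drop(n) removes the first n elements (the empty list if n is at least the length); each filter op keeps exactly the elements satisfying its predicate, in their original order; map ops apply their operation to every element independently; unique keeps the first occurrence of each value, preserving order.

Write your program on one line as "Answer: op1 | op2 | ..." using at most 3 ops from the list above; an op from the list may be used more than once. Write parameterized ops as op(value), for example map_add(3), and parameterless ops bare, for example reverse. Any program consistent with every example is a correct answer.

map_neg | take(3) | take(1)

Check, running the answer program on each example:
  [5, -28, -37] -> [-5, 28, 37] -> [-5, 28, 37] -> [-5]
  [-20, 20, 34] -> [20, -20, -34] -> [20, -20, -34] -> [20]
  [-31, -50, 34, 13, -4, 23, 13, 38, -31] -> [31, 50, -34, -13, 4, -23, -13, -38, 31] -> [31, 50, -34] -> [31]
  [39, -8, -11, -28] -> [-39, 8, 11, 28] -> [-39, 8, 11] -> [-39]
  [50, -29, -29, 19] -> [-50, 29, 29, -19] -> [-50, 29, 29] -> [-50]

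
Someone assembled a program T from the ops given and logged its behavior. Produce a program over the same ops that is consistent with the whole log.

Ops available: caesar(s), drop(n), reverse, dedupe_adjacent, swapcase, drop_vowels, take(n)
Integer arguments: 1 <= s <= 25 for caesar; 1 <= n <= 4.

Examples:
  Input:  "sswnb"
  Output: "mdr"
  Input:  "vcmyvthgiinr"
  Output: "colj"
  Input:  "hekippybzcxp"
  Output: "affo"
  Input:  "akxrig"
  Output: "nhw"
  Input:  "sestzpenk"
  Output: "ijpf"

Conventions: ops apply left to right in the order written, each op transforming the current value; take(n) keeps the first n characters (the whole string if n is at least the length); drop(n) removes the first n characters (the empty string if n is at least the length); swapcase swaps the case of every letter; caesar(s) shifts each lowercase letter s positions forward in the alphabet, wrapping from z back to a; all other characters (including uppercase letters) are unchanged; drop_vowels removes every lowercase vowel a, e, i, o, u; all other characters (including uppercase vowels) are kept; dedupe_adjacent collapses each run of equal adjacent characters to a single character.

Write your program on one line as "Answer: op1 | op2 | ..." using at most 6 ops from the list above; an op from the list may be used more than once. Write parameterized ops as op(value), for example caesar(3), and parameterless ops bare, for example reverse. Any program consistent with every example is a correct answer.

drop(2) | drop_vowels | caesar(22) | caesar(25) | take(4) | caesar(21)

Check, running the answer program on each example:
  "sswnb" -> "wnb" -> "wnb" -> "sjx" -> "riw" -> "riw" -> "mdr"
  "vcmyvthgiinr" -> "myvthgiinr" -> "myvthgnr" -> "iurpdcjn" -> "htqocbim" -> "htqo" -> "colj"
  "hekippybzcxp" -> "kippybzcxp" -> "kppybzcxp" -> "glluxvytl" -> "fkktwuxsk" -> "fkkt" -> "affo"
  "akxrig" -> "xrig" -> "xrg" -> "tnc" -> "smb" -> "smb" -> "nhw"
  "sestzpenk" -> "stzpenk" -> "stzpnk" -> "opvljg" -> "noukif" -> "nouk" -> "ijpf"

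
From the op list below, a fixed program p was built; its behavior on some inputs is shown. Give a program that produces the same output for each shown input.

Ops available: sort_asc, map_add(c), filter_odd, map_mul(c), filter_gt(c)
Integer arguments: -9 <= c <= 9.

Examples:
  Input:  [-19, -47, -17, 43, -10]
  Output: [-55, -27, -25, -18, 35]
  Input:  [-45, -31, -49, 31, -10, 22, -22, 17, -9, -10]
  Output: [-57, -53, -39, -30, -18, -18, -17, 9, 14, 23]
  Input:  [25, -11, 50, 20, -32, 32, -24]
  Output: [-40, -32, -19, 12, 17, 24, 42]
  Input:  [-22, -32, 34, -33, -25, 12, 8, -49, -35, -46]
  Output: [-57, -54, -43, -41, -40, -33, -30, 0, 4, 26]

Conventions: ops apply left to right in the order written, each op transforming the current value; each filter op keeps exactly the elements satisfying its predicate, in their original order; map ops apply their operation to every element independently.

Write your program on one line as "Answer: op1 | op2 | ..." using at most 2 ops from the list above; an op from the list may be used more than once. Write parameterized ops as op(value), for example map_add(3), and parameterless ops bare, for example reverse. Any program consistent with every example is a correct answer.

sort_asc | map_add(-8)

Check, running the answer program on each example:
  [-19, -47, -17, 43, -10] -> [-47, -19, -17, -10, 43] -> [-55, -27, -25, -18, 35]
  [-45, -31, -49, 31, -10, 22, -22, 17, -9, -10] -> [-49, -45, -31, -22, -10, -10, -9, 17, 22, 31] -> [-57, -53, -39, -30, -18, -18, -17, 9, 14, 23]
  [25, -11, 50, 20, -32, 32, -24] -> [-32, -24, -11, 20, 25, 32, 50] -> [-40, -32, -19, 12, 17, 24, 42]
  [-22, -32, 34, -33, -25, 12, 8, -49, -35, -46] -> [-49, -46, -35, -33, -32, -25, -22, 8, 12, 34] -> [-57, -54, -43, -41, -40, -33, -30, 0, 4, 26]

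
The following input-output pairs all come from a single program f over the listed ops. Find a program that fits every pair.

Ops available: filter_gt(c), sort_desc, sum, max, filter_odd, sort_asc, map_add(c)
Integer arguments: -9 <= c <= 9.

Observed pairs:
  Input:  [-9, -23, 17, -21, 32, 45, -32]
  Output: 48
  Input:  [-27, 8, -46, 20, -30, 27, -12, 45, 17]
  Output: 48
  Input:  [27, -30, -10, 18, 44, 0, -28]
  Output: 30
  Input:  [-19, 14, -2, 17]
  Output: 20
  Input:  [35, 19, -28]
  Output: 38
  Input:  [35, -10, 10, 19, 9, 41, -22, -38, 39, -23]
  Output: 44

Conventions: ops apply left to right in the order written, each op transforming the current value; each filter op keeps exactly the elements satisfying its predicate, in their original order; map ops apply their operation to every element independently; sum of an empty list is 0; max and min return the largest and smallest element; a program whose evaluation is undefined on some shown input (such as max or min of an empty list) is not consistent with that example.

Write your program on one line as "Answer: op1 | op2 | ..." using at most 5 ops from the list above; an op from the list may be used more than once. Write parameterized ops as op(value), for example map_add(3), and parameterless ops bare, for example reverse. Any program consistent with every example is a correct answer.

map_add(4) | sort_desc | filter_odd | map_add(-1) | max

Check, running the answer program on each example:
  [-9, -23, 17, -21, 32, 45, -32] -> [-5, -19, 21, -17, 36, 49, -28] -> [49, 36, 21, -5, -17, -19, -28] -> [49, 21, -5, -17, -19] -> [48, 20, -6, -18, -20] -> 48
  [-27, 8, -46, 20, -30, 27, -12, 45, 17] -> [-23, 12, -42, 24, -26, 31, -8, 49, 21] -> [49, 31, 24, 21, 12, -8, -23, -26, -42] -> [49, 31, 21, -23] -> [48, 30, 20, -24] -> 48
  [27, -30, -10, 18, 44, 0, -28] -> [31, -26, -6, 22, 48, 4, -24] -> [48, 31, 22, 4, -6, -24, -26] -> [31] -> [30] -> 30
  [-19, 14, -2, 17] -> [-15, 18, 2, 21] -> [21, 18, 2, -15] -> [21, -15] -> [20, -16] -> 20
  [35, 19, -28] -> [39, 23, -24] -> [39, 23, -24] -> [39, 23] -> [38, 22] -> 38
  [35, -10, 10, 19, 9, 41, -22, -38, 39, -23] -> [39, -6, 14, 23, 13, 45, -18, -34, 43, -19] -> [45, 43, 39, 23, 14, 13, -6, -18, -19, -34] -> [45, 43, 39, 23, 13, -19] -> [44, 42, 38, 22, 12, -20] -> 44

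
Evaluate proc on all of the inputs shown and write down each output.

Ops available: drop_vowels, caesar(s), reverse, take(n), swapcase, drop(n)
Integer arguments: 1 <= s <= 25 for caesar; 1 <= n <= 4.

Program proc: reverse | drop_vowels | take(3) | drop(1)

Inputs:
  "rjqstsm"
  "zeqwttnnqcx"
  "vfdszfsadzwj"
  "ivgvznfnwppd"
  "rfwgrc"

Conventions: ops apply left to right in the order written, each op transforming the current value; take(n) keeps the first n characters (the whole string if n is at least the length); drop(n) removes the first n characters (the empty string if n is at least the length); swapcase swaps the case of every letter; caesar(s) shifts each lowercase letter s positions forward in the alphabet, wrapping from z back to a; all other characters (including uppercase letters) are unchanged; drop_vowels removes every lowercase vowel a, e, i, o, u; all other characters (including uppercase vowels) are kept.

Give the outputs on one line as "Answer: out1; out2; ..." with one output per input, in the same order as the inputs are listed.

"st"; "cq"; "wz"; "pp"; "rg"

Execution, op by op:
  "rjqstsm" -> "mstsqjr" -> "mstsqjr" -> "mst" -> "st"
  "zeqwttnnqcx" -> "xcqnnttwqez" -> "xcqnnttwqz" -> "xcq" -> "cq"
  "vfdszfsadzwj" -> "jwzdasfzsdfv" -> "jwzdsfzsdfv" -> "jwz" -> "wz"
  "ivgvznfnwppd" -> "dppwnfnzvgvi" -> "dppwnfnzvgv" -> "dpp" -> "pp"
  "rfwgrc" -> "crgwfr" -> "crgwfr" -> "crg" -> "rg"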